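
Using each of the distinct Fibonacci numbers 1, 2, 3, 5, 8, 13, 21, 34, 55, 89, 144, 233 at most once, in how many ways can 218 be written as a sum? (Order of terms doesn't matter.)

Starting from the Zeckendorf form and repeatedly splitting a term F_k into F_{k−1} + F_{k−2} (when neither is already used) reaches every representation.
218 = 144+55+13+5+1 = 144+55+13+3+2+1 = 144+34+21+13+5+1 = … (6 more), for 9 in all.

9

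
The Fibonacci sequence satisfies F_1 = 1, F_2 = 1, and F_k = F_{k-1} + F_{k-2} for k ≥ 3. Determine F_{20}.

Iterating the recurrence up to F_{12} = 144 and F_{11} = 89:
F_{13} = F_{12} + F_{11} = 144 + 89 = 233
F_{14} = F_{13} + F_{12} = 233 + 144 = 377
F_{15} = F_{14} + F_{13} = 377 + 233 = 610
F_{16} = F_{15} + F_{14} = 610 + 377 = 987
F_{17} = F_{16} + F_{15} = 987 + 610 = 1597
F_{18} = F_{17} + F_{16} = 1597 + 987 = 2584
F_{19} = F_{18} + F_{17} = 2584 + 1597 = 4181
F_{20} = F_{19} + F_{18} = 4181 + 2584 = 6765

6765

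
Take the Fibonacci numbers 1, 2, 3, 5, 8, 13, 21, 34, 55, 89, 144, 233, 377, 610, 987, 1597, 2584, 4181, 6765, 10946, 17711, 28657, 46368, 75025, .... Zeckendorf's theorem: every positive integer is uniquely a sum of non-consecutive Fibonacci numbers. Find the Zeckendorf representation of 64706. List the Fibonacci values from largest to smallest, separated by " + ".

take 46368 (≤ 64706); 64706 − 46368 = 18338
take 17711 (≤ 18338); 18338 − 17711 = 627
take 610 (≤ 627); 627 − 610 = 17
take 13 (≤ 17); 17 − 13 = 4
take 3 (≤ 4); 4 − 3 = 1
take 1 (≤ 1); 1 − 1 = 0
So 64706 = 46368 + 17711 + 610 + 13 + 3 + 1, with no two terms consecutive in the sequence.

46368 + 17711 + 610 + 13 + 3 + 1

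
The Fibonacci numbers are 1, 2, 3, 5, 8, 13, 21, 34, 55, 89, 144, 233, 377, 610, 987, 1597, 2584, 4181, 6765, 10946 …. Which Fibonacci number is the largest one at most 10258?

6765 ≤ 10258 < 10946, so the largest Fibonacci number not exceeding 10258 is 6765.

6765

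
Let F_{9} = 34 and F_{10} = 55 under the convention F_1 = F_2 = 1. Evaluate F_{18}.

2584

By the doubling identity F_{2k} = F_k(2F_{k+1} − F_k): F_{18} = 34·(2·55 − 34) = 34·76 = 2584.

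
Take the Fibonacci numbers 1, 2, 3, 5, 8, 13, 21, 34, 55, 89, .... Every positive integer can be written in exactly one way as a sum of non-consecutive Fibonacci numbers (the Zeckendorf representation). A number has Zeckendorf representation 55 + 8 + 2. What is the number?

55 + 8 + 2 = 65.

65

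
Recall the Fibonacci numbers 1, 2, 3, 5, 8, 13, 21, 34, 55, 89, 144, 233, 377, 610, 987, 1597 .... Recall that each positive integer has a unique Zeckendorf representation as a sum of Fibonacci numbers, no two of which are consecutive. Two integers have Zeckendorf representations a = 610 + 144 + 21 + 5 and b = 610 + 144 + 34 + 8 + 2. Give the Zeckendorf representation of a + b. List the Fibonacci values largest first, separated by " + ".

987 + 377 + 144 + 55 + 13 + 2

The two numbers are 780 and 798, so their sum is 1578.
1578 − 987 = 591
591 − 377 = 214
214 − 144 = 70
70 − 55 = 15
15 − 13 = 2
2 − 2 = 0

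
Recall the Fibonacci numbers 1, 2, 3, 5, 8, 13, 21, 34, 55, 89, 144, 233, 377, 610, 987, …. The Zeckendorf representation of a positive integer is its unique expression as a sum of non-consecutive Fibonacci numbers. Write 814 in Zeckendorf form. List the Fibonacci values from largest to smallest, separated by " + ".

610 + 144 + 55 + 5

subtract 610 from 814: 204 remains
subtract 144 from 204: 60 remains
subtract 55 from 60: 5 remains
subtract 5 from 5: 0 remains
So 814 = 610 + 144 + 55 + 5, with no two terms consecutive in the sequence.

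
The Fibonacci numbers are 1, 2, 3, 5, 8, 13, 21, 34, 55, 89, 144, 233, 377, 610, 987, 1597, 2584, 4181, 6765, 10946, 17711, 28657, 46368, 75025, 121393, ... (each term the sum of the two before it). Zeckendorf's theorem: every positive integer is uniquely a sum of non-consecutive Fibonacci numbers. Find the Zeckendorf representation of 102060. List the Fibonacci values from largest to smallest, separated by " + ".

75025 + 17711 + 6765 + 1597 + 610 + 233 + 89 + 21 + 8 + 1

Greedily peel off the largest Fibonacci term at each step:
largest Fibonacci ≤ 102060 is 75025; 102060 − 75025 = 27035
largest Fibonacci ≤ 27035 is 17711; 27035 − 17711 = 9324
largest Fibonacci ≤ 9324 is 6765; 9324 − 6765 = 2559
largest Fibonacci ≤ 2559 is 1597; 2559 − 1597 = 962
largest Fibonacci ≤ 962 is 610; 962 − 610 = 352
largest Fibonacci ≤ 352 is 233; 352 − 233 = 119
largest Fibonacci ≤ 119 is 89; 119 − 89 = 30
largest Fibonacci ≤ 30 is 21; 30 − 21 = 9
largest Fibonacci ≤ 9 is 8; 9 − 8 = 1
largest Fibonacci ≤ 1 is 1; 1 − 1 = 0
So 102060 = 75025 + 17711 + 6765 + 1597 + 610 + 233 + 89 + 21 + 8 + 1, with no two terms consecutive in the sequence.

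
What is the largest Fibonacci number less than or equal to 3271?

2584 ≤ 3271 < 4181, so the largest Fibonacci number not exceeding 3271 is 2584.

2584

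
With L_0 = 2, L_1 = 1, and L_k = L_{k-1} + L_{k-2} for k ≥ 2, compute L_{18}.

Iterating the recurrence up to L_{13} = 521 and L_{12} = 322:
L_{14} = L_{13} + L_{12} = 521 + 322 = 843
L_{15} = L_{14} + L_{13} = 843 + 521 = 1364
L_{16} = L_{15} + L_{14} = 1364 + 843 = 2207
L_{17} = L_{16} + L_{15} = 2207 + 1364 = 3571
L_{18} = L_{17} + L_{16} = 3571 + 2207 = 5778

5778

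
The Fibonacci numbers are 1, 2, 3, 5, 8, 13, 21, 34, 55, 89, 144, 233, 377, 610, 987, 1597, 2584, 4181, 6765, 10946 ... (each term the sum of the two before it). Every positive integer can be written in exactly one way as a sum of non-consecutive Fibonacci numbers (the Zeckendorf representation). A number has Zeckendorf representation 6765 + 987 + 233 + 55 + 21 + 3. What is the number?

8064

6765 + 987 + 233 + 55 + 21 + 3 = 8064.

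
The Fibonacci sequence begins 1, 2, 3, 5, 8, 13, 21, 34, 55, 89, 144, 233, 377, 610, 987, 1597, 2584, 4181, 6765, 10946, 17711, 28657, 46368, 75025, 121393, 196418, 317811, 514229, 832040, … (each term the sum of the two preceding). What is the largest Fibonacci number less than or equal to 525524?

514229

514229 ≤ 525524 < 832040, so the largest Fibonacci number not exceeding 525524 is 514229.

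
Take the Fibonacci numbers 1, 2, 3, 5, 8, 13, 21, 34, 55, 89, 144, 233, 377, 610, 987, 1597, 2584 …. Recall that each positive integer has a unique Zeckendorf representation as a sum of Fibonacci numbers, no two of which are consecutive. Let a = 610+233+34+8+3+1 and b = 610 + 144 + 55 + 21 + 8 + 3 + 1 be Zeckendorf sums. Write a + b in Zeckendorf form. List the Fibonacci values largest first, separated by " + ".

1597 + 89 + 34 + 8 + 3

The two numbers are 889 and 842, so their sum is 1731.
Repeatedly subtract the largest Fibonacci number that fits:
1731: greatest Fibonacci not exceeding it is 1597, leaving 134
134: greatest Fibonacci not exceeding it is 89, leaving 45
45: greatest Fibonacci not exceeding it is 34, leaving 11
11: greatest Fibonacci not exceeding it is 8, leaving 3
3: greatest Fibonacci not exceeding it is 3, leaving 0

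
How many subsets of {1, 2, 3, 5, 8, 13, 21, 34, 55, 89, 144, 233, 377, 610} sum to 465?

Each representation comes from the Zeckendorf form by replacing some F_k with F_{k−1} + F_{k−2} where possible.
465 = 377+55+21+8+3+1 = 233+144+55+21+8+3+1 — 2 representations.

2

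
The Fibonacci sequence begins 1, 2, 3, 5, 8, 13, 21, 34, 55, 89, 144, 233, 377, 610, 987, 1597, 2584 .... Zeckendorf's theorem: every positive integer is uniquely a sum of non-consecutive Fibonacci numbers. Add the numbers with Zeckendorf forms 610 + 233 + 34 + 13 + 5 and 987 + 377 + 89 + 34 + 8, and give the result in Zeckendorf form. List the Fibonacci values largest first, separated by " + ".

1597 + 610 + 144 + 34 + 5

The two numbers are 895 and 1495, so their sum is 2390.
Greedy algorithm:
1597 ≤ 2390 < 2584, so take 1597; remainder 793
610 ≤ 793 < 987, so take 610; remainder 183
144 ≤ 183 < 233, so take 144; remainder 39
34 ≤ 39 < 55, so take 34; remainder 5
5 ≤ 5 < 8, so take 5; remainder 0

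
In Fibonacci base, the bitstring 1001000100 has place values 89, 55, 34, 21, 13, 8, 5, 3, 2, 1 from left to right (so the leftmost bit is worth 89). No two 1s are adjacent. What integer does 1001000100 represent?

113

Summing the place values of the 1 bits: 89 + 21 + 3 = 113.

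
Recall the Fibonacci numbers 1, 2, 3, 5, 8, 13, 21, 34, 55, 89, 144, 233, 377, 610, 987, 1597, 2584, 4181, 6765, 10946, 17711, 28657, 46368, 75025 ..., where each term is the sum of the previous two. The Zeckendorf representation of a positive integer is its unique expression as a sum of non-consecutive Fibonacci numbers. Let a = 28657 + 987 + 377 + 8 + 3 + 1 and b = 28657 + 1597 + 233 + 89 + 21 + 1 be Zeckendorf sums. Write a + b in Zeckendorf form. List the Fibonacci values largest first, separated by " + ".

46368 + 10946 + 2584 + 610 + 89 + 34

The two numbers are 30033 and 30598, so their sum is 60631.
46368 ≤ 60631 < 75025, so take 46368; remainder 14263
10946 ≤ 14263 < 17711, so take 10946; remainder 3317
2584 ≤ 3317 < 4181, so take 2584; remainder 733
610 ≤ 733 < 987, so take 610; remainder 123
89 ≤ 123 < 144, so take 89; remainder 34
34 ≤ 34 < 55, so take 34; remainder 0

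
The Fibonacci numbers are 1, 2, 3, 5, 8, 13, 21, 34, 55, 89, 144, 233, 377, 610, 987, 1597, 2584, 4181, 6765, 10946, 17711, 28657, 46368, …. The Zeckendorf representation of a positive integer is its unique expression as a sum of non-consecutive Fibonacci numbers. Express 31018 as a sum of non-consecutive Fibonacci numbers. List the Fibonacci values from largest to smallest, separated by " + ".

28657 + 1597 + 610 + 144 + 8 + 2

Greedy algorithm:
28657 ≤ 31018 < 46368, so take 28657; remainder 2361
1597 ≤ 2361 < 2584, so take 1597; remainder 764
610 ≤ 764 < 987, so take 610; remainder 154
144 ≤ 154 < 233, so take 144; remainder 10
8 ≤ 10 < 13, so take 8; remainder 2
2 ≤ 2 < 3, so take 2; remainder 0
So 31018 = 28657 + 1597 + 610 + 144 + 8 + 2, with no two terms consecutive in the sequence.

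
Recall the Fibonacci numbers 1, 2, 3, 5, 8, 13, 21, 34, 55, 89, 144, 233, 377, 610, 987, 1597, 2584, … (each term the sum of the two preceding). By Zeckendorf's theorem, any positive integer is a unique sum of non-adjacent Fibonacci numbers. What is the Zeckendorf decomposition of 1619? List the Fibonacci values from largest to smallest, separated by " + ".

1619: greatest Fibonacci not exceeding it is 1597, leaving 22
22: greatest Fibonacci not exceeding it is 21, leaving 1
1: greatest Fibonacci not exceeding it is 1, leaving 0
So 1619 = 1597 + 21 + 1, with no two terms consecutive in the sequence.

1597 + 21 + 1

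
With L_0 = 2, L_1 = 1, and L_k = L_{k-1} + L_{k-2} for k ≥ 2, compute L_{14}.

Iterating the recurrence up to L_{10} = 123 and L_{9} = 76:
L_{11} = L_{10} + L_{9} = 123 + 76 = 199
L_{12} = L_{11} + L_{10} = 199 + 123 = 322
L_{13} = L_{12} + L_{11} = 322 + 199 = 521
L_{14} = L_{13} + L_{12} = 521 + 322 = 843

843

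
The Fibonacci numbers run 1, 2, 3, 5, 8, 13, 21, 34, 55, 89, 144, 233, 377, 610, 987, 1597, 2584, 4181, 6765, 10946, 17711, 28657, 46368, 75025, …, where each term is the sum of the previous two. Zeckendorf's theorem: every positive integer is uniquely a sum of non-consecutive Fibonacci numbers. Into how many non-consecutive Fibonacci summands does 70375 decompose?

9

Repeatedly subtract the largest Fibonacci number that fits:
70375: greatest Fibonacci not exceeding it is 46368, leaving 24007
24007: greatest Fibonacci not exceeding it is 17711, leaving 6296
6296: greatest Fibonacci not exceeding it is 4181, leaving 2115
2115: greatest Fibonacci not exceeding it is 1597, leaving 518
518: greatest Fibonacci not exceeding it is 377, leaving 141
141: greatest Fibonacci not exceeding it is 89, leaving 52
52: greatest Fibonacci not exceeding it is 34, leaving 18
18: greatest Fibonacci not exceeding it is 13, leaving 5
5: greatest Fibonacci not exceeding it is 5, leaving 0
70375 = 46368 + 17711 + 4181 + 1597 + 377 + 89 + 34 + 13 + 5, which has 9 terms.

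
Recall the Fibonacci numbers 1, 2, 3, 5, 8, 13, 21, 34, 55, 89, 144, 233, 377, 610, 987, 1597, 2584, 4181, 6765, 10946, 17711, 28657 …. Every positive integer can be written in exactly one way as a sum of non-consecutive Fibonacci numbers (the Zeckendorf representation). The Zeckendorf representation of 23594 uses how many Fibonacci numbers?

6

23594 − 17711 = 5883
5883 − 4181 = 1702
1702 − 1597 = 105
105 − 89 = 16
16 − 13 = 3
3 − 3 = 0
23594 = 17711 + 4181 + 1597 + 89 + 13 + 3, which has 6 terms.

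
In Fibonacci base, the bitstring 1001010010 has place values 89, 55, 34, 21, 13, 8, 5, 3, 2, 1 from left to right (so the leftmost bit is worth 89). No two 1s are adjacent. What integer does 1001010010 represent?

120

Summing the place values of the 1 bits: 89 + 21 + 8 + 2 = 120.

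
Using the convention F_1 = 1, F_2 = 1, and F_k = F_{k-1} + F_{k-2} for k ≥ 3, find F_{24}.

Iterating the recurrence up to F_{18} = 2584 and F_{17} = 1597:
F_{19} = F_{18} + F_{17} = 2584 + 1597 = 4181
F_{20} = F_{19} + F_{18} = 4181 + 2584 = 6765
F_{21} = F_{20} + F_{19} = 6765 + 4181 = 10946
F_{22} = F_{21} + F_{20} = 10946 + 6765 = 17711
F_{23} = F_{22} + F_{21} = 17711 + 10946 = 28657
F_{24} = F_{23} + F_{22} = 28657 + 17711 = 46368

46368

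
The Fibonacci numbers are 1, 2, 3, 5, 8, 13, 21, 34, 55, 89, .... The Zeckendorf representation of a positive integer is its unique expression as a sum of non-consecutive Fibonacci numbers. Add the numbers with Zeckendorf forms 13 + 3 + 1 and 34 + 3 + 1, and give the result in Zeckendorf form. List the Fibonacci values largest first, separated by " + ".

The two numbers are 17 and 38, so their sum is 55.
largest Fibonacci ≤ 55 is 55; 55 − 55 = 0

55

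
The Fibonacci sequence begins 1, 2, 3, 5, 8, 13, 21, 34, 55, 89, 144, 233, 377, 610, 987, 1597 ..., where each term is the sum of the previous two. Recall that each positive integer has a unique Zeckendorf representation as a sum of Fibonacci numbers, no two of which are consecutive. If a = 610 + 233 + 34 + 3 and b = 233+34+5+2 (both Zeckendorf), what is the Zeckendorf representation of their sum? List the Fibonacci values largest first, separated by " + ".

987 + 144 + 21 + 2

The two numbers are 880 and 274, so their sum is 1154.
Greedily peel off the largest Fibonacci term at each step:
1154: greatest Fibonacci not exceeding it is 987, leaving 167
167: greatest Fibonacci not exceeding it is 144, leaving 23
23: greatest Fibonacci not exceeding it is 21, leaving 2
2: greatest Fibonacci not exceeding it is 2, leaving 0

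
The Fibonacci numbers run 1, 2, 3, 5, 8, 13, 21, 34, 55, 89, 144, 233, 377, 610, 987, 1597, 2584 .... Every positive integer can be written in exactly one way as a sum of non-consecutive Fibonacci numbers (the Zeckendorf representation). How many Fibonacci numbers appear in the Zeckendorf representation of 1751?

Greedy algorithm:
take 1597 (≤ 1751); 1751 − 1597 = 154
take 144 (≤ 154); 154 − 144 = 10
take 8 (≤ 10); 10 − 8 = 2
take 2 (≤ 2); 2 − 2 = 0
1751 = 1597 + 144 + 8 + 2, which has 4 terms.

4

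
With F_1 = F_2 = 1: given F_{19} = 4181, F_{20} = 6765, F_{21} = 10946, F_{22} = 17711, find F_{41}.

165580141

By the addition formula F_{m+n} = F_m F_{n+1} + F_{m−1} F_n with m=22, n=19: F_{41} = 17711·6765 + 10946·4181 = 119814915 + 45765226 = 165580141.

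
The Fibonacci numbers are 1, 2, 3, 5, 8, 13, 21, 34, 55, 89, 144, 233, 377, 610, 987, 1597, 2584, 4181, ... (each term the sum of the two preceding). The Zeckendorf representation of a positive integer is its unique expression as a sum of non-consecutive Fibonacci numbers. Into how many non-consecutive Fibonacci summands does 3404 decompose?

6

Repeatedly subtract the largest Fibonacci number that fits:
take 2584 (≤ 3404); 3404 − 2584 = 820
take 610 (≤ 820); 820 − 610 = 210
take 144 (≤ 210); 210 − 144 = 66
take 55 (≤ 66); 66 − 55 = 11
take 8 (≤ 11); 11 − 8 = 3
take 3 (≤ 3); 3 − 3 = 0
3404 = 2584 + 610 + 144 + 55 + 8 + 3, which has 6 terms.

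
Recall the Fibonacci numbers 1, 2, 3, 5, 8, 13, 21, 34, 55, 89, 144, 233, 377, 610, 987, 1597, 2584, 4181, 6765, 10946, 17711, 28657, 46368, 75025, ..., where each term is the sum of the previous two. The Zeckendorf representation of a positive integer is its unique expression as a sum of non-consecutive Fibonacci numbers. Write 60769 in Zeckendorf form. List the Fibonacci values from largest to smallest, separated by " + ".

Greedy algorithm:
largest Fibonacci ≤ 60769 is 46368; 60769 − 46368 = 14401
largest Fibonacci ≤ 14401 is 10946; 14401 − 10946 = 3455
largest Fibonacci ≤ 3455 is 2584; 3455 − 2584 = 871
largest Fibonacci ≤ 871 is 610; 871 − 610 = 261
largest Fibonacci ≤ 261 is 233; 261 − 233 = 28
largest Fibonacci ≤ 28 is 21; 28 − 21 = 7
largest Fibonacci ≤ 7 is 5; 7 − 5 = 2
largest Fibonacci ≤ 2 is 2; 2 − 2 = 0
So 60769 = 46368 + 10946 + 2584 + 610 + 233 + 21 + 5 + 2, with no two terms consecutive in the sequence.

46368 + 10946 + 2584 + 610 + 233 + 21 + 5 + 2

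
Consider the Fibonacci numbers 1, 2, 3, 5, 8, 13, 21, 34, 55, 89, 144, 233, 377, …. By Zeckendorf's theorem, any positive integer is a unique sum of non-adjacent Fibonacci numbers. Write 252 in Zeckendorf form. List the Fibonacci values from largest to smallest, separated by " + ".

233 + 13 + 5 + 1

Repeatedly subtract the largest Fibonacci number that fits:
252 − 233 = 19
19 − 13 = 6
6 − 5 = 1
1 − 1 = 0
So 252 = 233 + 13 + 5 + 1, with no two terms consecutive in the sequence.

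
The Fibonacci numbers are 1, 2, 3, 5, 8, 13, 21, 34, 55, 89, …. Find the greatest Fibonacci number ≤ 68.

55 ≤ 68 < 89, so the largest Fibonacci number not exceeding 68 is 55.

55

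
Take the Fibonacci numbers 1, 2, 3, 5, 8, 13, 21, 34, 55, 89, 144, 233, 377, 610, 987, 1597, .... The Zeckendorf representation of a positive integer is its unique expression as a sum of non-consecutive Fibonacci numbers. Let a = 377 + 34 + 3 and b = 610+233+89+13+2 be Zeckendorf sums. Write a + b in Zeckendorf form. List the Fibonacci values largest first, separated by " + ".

987 + 233 + 89 + 34 + 13 + 5

The two numbers are 414 and 947, so their sum is 1361.
Greedily peel off the largest Fibonacci term at each step:
1361: greatest Fibonacci not exceeding it is 987, leaving 374
374: greatest Fibonacci not exceeding it is 233, leaving 141
141: greatest Fibonacci not exceeding it is 89, leaving 52
52: greatest Fibonacci not exceeding it is 34, leaving 18
18: greatest Fibonacci not exceeding it is 13, leaving 5
5: greatest Fibonacci not exceeding it is 5, leaving 0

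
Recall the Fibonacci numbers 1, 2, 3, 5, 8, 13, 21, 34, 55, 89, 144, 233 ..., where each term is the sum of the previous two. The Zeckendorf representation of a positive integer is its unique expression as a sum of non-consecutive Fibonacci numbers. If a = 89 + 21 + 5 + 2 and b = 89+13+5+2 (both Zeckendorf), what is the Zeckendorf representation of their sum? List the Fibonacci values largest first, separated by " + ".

The two numbers are 117 and 109, so their sum is 226.
Greedy algorithm:
226: greatest Fibonacci not exceeding it is 144, leaving 82
82: greatest Fibonacci not exceeding it is 55, leaving 27
27: greatest Fibonacci not exceeding it is 21, leaving 6
6: greatest Fibonacci not exceeding it is 5, leaving 1
1: greatest Fibonacci not exceeding it is 1, leaving 0

144 + 55 + 21 + 5 + 1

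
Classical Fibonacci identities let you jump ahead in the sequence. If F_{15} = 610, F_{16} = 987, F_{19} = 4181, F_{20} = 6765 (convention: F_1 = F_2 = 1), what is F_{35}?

9227465

By the addition formula F_{m+n} = F_m F_{n+1} + F_{m−1} F_n with m=16, n=19: F_{35} = 987·6765 + 610·4181 = 6677055 + 2550410 = 9227465.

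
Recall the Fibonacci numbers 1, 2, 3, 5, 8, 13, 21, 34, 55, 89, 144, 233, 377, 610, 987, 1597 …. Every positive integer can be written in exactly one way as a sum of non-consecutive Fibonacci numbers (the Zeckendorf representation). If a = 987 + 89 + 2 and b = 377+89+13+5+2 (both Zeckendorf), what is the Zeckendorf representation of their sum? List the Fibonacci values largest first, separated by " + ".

The two numbers are 1078 and 486, so their sum is 1564.
1564 − 987 = 577
577 − 377 = 200
200 − 144 = 56
56 − 55 = 1
1 − 1 = 0

987 + 377 + 144 + 55 + 1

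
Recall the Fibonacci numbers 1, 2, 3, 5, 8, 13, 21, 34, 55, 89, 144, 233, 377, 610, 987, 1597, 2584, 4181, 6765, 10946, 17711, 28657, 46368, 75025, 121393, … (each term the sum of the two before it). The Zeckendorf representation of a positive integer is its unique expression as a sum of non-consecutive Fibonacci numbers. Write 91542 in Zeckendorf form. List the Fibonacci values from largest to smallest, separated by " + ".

Repeatedly subtract the largest Fibonacci number that fits:
take 75025 (≤ 91542); 91542 − 75025 = 16517
take 10946 (≤ 16517); 16517 − 10946 = 5571
take 4181 (≤ 5571); 5571 − 4181 = 1390
take 987 (≤ 1390); 1390 − 987 = 403
take 377 (≤ 403); 403 − 377 = 26
take 21 (≤ 26); 26 − 21 = 5
take 5 (≤ 5); 5 − 5 = 0
So 91542 = 75025 + 10946 + 4181 + 987 + 377 + 21 + 5, with no two terms consecutive in the sequence.

75025 + 10946 + 4181 + 987 + 377 + 21 + 5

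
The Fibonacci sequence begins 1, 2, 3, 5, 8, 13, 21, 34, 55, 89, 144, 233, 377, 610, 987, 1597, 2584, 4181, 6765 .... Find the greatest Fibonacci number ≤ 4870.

4181

4181 ≤ 4870 < 6765, so the largest Fibonacci number not exceeding 4870 is 4181.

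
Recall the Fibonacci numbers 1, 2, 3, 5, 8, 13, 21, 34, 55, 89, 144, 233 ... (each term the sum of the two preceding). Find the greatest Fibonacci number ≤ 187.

144 ≤ 187 < 233, so the largest Fibonacci number not exceeding 187 is 144.

144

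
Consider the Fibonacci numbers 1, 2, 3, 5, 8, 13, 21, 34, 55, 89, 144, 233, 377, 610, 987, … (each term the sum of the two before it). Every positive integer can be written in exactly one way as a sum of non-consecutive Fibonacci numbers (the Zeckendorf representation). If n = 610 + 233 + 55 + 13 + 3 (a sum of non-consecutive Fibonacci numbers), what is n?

914

610 + 233 + 55 + 13 + 3 = 914.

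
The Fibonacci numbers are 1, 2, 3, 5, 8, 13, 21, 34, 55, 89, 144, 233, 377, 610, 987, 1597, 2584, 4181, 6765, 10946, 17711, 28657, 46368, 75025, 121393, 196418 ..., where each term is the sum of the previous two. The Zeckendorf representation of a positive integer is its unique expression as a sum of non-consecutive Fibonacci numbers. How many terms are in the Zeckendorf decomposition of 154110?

154110 − 121393 = 32717
32717 − 28657 = 4060
4060 − 2584 = 1476
1476 − 987 = 489
489 − 377 = 112
112 − 89 = 23
23 − 21 = 2
2 − 2 = 0
154110 = 121393 + 28657 + 2584 + 987 + 377 + 89 + 21 + 2, which has 8 terms.

8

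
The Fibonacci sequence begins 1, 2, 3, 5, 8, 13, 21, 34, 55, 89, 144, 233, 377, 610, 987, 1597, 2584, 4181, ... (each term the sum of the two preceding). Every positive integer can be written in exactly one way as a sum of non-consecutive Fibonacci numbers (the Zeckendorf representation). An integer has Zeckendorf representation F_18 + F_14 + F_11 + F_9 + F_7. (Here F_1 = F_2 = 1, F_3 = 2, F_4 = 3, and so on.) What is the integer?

3097

F_18 + F_14 + F_11 + F_9 + F_7 = 2584 + 377 + 89 + 34 + 13 = 3097.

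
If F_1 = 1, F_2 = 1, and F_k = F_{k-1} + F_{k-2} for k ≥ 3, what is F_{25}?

Iterating the recurrence up to F_{21} = 10946 and F_{20} = 6765:
F_{22} = F_{21} + F_{20} = 10946 + 6765 = 17711
F_{23} = F_{22} + F_{21} = 17711 + 10946 = 28657
F_{24} = F_{23} + F_{22} = 28657 + 17711 = 46368
F_{25} = F_{24} + F_{23} = 46368 + 28657 = 75025

75025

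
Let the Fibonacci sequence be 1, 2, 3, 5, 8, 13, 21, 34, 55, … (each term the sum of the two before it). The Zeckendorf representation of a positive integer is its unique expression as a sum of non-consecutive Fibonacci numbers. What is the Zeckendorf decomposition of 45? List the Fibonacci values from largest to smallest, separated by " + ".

Greedily peel off the largest Fibonacci term at each step:
largest Fibonacci ≤ 45 is 34; 45 − 34 = 11
largest Fibonacci ≤ 11 is 8; 11 − 8 = 3
largest Fibonacci ≤ 3 is 3; 3 − 3 = 0
So 45 = 34 + 8 + 3, with no two terms consecutive in the sequence.

34 + 8 + 3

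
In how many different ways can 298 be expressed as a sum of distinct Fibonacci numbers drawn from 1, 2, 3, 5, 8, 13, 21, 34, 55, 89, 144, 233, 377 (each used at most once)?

10

Each representation comes from the Zeckendorf form by replacing some F_k with F_{k−1} + F_{k−2} where possible.
298 = 233+55+8+2 = 233+55+5+3+2 = 233+34+21+8+2 = 144+89+55+8+2 = 233+34+21+5+3+2 = … (5 more), for 10 in all.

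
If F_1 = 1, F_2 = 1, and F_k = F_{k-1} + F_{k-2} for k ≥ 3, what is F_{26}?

Iterating the recurrence up to F_{20} = 6765 and F_{19} = 4181:
F_{21} = F_{20} + F_{19} = 6765 + 4181 = 10946
F_{22} = F_{21} + F_{20} = 10946 + 6765 = 17711
F_{23} = F_{22} + F_{21} = 17711 + 10946 = 28657
F_{24} = F_{23} + F_{22} = 28657 + 17711 = 46368
F_{25} = F_{24} + F_{23} = 46368 + 28657 = 75025
F_{26} = F_{25} + F_{24} = 75025 + 46368 = 121393

121393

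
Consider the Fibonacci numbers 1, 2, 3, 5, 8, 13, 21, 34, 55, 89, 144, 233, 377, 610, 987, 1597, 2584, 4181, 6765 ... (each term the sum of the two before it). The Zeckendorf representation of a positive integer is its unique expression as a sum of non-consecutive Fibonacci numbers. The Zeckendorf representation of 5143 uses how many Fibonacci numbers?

7

Greedily peel off the largest Fibonacci term at each step:
take 4181 (≤ 5143); 5143 − 4181 = 962
take 610 (≤ 962); 962 − 610 = 352
take 233 (≤ 352); 352 − 233 = 119
take 89 (≤ 119); 119 − 89 = 30
take 21 (≤ 30); 30 − 21 = 9
take 8 (≤ 9); 9 − 8 = 1
take 1 (≤ 1); 1 − 1 = 0
5143 = 4181 + 610 + 233 + 89 + 21 + 8 + 1, which has 7 terms.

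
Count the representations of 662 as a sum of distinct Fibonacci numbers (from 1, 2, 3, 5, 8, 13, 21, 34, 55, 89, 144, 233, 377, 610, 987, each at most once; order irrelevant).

Each representation comes from the Zeckendorf form by replacing some F_k with F_{k−1} + F_{k−2} where possible.
662 = 610+34+13+5 = 610+34+13+3+2 = 377+233+34+13+5 = 610+34+8+5+3+2 = … (9 more), for 13 in all.

13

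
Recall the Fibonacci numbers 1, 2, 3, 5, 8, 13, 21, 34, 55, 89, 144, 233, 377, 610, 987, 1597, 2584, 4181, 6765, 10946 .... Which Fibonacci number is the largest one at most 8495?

6765 ≤ 8495 < 10946, so the largest Fibonacci number not exceeding 8495 is 6765.

6765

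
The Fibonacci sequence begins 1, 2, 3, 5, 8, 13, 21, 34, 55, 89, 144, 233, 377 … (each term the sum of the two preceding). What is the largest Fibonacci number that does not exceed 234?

233

233 ≤ 234 < 377, so the largest Fibonacci number not exceeding 234 is 233.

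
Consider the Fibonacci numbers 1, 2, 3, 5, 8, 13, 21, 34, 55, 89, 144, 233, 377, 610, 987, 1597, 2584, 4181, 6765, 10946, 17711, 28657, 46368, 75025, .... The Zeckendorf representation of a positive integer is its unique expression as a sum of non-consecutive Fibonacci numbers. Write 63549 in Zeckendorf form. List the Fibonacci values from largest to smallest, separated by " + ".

Greedy algorithm:
63549: greatest Fibonacci not exceeding it is 46368, leaving 17181
17181: greatest Fibonacci not exceeding it is 10946, leaving 6235
6235: greatest Fibonacci not exceeding it is 4181, leaving 2054
2054: greatest Fibonacci not exceeding it is 1597, leaving 457
457: greatest Fibonacci not exceeding it is 377, leaving 80
80: greatest Fibonacci not exceeding it is 55, leaving 25
25: greatest Fibonacci not exceeding it is 21, leaving 4
4: greatest Fibonacci not exceeding it is 3, leaving 1
1: greatest Fibonacci not exceeding it is 1, leaving 0
So 63549 = 46368 + 10946 + 4181 + 1597 + 377 + 55 + 21 + 3 + 1, with no two terms consecutive in the sequence.

46368 + 10946 + 4181 + 1597 + 377 + 55 + 21 + 3 + 1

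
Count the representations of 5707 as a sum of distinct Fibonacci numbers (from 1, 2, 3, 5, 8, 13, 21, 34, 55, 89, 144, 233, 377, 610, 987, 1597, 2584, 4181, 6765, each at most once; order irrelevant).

5707 = 4181+987+377+144+13+5 = 4181+987+377+144+13+3+2 = 4181+987+377+89+55+13+5 = … (39 more), for 42 in all.

42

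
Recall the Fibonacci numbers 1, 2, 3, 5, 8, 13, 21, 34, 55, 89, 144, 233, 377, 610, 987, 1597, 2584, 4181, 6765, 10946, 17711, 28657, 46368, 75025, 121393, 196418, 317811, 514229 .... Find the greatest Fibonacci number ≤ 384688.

317811

317811 ≤ 384688 < 514229, so the largest Fibonacci number not exceeding 384688 is 317811.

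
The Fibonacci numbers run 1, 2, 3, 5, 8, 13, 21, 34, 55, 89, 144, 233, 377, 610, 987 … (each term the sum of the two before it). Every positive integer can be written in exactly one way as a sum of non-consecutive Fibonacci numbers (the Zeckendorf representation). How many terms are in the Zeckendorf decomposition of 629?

largest Fibonacci ≤ 629 is 610; 629 − 610 = 19
largest Fibonacci ≤ 19 is 13; 19 − 13 = 6
largest Fibonacci ≤ 6 is 5; 6 − 5 = 1
largest Fibonacci ≤ 1 is 1; 1 − 1 = 0
629 = 610 + 13 + 5 + 1, which has 4 terms.

4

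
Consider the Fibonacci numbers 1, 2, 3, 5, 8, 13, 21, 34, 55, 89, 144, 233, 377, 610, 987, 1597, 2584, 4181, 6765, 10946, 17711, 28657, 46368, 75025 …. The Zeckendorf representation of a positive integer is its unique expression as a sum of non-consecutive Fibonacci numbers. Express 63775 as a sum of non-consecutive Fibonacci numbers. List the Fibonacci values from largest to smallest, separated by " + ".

46368 + 10946 + 4181 + 1597 + 610 + 55 + 13 + 5

take 46368 (≤ 63775); 63775 − 46368 = 17407
take 10946 (≤ 17407); 17407 − 10946 = 6461
take 4181 (≤ 6461); 6461 − 4181 = 2280
take 1597 (≤ 2280); 2280 − 1597 = 683
take 610 (≤ 683); 683 − 610 = 73
take 55 (≤ 73); 73 − 55 = 18
take 13 (≤ 18); 18 − 13 = 5
take 5 (≤ 5); 5 − 5 = 0
So 63775 = 46368 + 10946 + 4181 + 1597 + 610 + 55 + 13 + 5, with no two terms consecutive in the sequence.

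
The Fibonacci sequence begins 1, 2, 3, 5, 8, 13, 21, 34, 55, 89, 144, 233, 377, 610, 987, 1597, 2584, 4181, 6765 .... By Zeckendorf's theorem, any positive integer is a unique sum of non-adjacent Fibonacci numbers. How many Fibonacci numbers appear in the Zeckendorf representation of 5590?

6

subtract 4181 from 5590: 1409 remains
subtract 987 from 1409: 422 remains
subtract 377 from 422: 45 remains
subtract 34 from 45: 11 remains
subtract 8 from 11: 3 remains
subtract 3 from 3: 0 remains
5590 = 4181 + 987 + 377 + 34 + 8 + 3, which has 6 terms.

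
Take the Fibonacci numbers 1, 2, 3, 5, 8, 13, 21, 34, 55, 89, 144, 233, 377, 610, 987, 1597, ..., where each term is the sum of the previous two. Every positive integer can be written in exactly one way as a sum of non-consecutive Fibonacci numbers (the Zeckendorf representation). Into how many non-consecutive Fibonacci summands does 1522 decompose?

Greedily peel off the largest Fibonacci term at each step:
subtract 987 from 1522: 535 remains
subtract 377 from 535: 158 remains
subtract 144 from 158: 14 remains
subtract 13 from 14: 1 remains
subtract 1 from 1: 0 remains
1522 = 987 + 377 + 144 + 13 + 1, which has 5 terms.

5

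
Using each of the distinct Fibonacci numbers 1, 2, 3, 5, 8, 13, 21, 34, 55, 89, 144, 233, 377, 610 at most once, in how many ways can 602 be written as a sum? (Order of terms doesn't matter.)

10

Starting from the Zeckendorf form and repeatedly splitting a term F_k into F_{k−1} + F_{k−2} (when neither is already used) reaches every representation.
602 = 377+144+55+21+5 = 377+144+55+21+3+2 = 377+144+55+13+8+5 = 377+144+55+13+8+3+2 = … (6 more), for 10 in all.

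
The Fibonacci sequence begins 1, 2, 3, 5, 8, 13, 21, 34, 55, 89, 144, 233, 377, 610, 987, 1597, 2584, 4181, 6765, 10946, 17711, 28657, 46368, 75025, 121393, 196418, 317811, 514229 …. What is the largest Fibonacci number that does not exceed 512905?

317811

317811 ≤ 512905 < 514229, so the largest Fibonacci number not exceeding 512905 is 317811.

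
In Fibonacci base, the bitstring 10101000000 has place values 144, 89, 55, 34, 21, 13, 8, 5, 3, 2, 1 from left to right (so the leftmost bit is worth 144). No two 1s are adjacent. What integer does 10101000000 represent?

Summing the place values of the 1 bits: 144 + 55 + 21 = 220.

220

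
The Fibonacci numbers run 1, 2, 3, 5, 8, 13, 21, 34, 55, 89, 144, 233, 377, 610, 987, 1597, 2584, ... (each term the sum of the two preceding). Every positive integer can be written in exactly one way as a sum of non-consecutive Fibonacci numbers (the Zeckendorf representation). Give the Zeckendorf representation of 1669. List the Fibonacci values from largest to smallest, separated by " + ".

1597 + 55 + 13 + 3 + 1

1597 ≤ 1669 < 2584, so take 1597; remainder 72
55 ≤ 72 < 89, so take 55; remainder 17
13 ≤ 17 < 21, so take 13; remainder 4
3 ≤ 4 < 5, so take 3; remainder 1
1 ≤ 1 < 2, so take 1; remainder 0
So 1669 = 1597 + 55 + 13 + 3 + 1, with no two terms consecutive in the sequence.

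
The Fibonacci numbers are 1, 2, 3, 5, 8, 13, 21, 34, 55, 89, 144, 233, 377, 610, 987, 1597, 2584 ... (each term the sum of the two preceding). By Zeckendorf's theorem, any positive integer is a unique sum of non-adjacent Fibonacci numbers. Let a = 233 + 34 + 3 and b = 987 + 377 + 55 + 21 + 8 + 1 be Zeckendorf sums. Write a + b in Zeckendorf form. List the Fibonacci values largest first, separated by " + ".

The two numbers are 270 and 1449, so their sum is 1719.
Repeatedly subtract the largest Fibonacci number that fits:
take 1597 (≤ 1719); 1719 − 1597 = 122
take 89 (≤ 122); 122 − 89 = 33
take 21 (≤ 33); 33 − 21 = 12
take 8 (≤ 12); 12 − 8 = 4
take 3 (≤ 4); 4 − 3 = 1
take 1 (≤ 1); 1 − 1 = 0

1597 + 89 + 21 + 8 + 3 + 1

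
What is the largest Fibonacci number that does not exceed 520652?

514229

514229 ≤ 520652 < 832040, so the largest Fibonacci number not exceeding 520652 is 514229.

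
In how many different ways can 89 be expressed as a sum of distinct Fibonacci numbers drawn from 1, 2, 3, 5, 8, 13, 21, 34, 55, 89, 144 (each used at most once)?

5

89 = 89 = 55+34 = 55+21+13 = 55+21+8+5 = … (1 more), for 5 in all.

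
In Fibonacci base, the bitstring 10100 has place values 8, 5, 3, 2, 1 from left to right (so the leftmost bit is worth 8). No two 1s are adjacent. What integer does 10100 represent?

Summing the place values of the 1 bits: 8 + 3 = 11.

11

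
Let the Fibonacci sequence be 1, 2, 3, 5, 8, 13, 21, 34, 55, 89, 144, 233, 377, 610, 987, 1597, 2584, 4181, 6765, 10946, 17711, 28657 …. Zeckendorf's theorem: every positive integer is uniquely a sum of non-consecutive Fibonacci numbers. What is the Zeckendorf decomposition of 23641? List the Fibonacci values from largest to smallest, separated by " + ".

Greedy algorithm:
23641 − 17711 = 5930
5930 − 4181 = 1749
1749 − 1597 = 152
152 − 144 = 8
8 − 8 = 0
So 23641 = 17711 + 4181 + 1597 + 144 + 8, with no two terms consecutive in the sequence.

17711 + 4181 + 1597 + 144 + 8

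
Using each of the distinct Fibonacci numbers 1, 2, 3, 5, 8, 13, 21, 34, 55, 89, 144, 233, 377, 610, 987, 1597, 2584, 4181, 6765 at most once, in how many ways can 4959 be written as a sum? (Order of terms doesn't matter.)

Starting from the Zeckendorf form and repeatedly splitting a term F_k into F_{k−1} + F_{k−2} (when neither is already used) reaches every representation.
4959 = 4181+610+144+21+3 = 4181+610+144+21+2+1 = 4181+610+144+13+8+3 = 4181+610+89+55+21+3 = 4181+377+233+144+21+3 = … (60 more), for 65 in all.

65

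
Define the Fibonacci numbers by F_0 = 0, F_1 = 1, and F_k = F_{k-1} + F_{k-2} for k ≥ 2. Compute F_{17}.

1597

Iterating the recurrence up to F_{13} = 233 and F_{12} = 144:
F_{14} = F_{13} + F_{12} = 233 + 144 = 377
F_{15} = F_{14} + F_{13} = 377 + 233 = 610
F_{16} = F_{15} + F_{14} = 610 + 377 = 987
F_{17} = F_{16} + F_{15} = 987 + 610 = 1597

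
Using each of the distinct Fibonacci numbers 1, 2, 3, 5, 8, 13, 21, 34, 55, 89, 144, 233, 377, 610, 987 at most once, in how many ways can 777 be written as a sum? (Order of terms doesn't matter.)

Each representation comes from the Zeckendorf form by replacing some F_k with F_{k−1} + F_{k−2} where possible.
777 = 610+144+21+2 = 610+144+13+8+2 = 610+89+55+21+2 = 377+233+144+21+2 = … (12 more), for 16 in all.

16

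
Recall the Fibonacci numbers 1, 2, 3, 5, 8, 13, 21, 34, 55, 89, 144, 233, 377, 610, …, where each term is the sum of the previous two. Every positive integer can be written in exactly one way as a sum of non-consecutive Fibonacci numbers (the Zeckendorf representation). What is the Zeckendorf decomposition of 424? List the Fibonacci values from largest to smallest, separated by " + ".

377 + 34 + 13

Repeatedly subtract the largest Fibonacci number that fits:
subtract 377 from 424: 47 remains
subtract 34 from 47: 13 remains
subtract 13 from 13: 0 remains
So 424 = 377 + 34 + 13, with no two terms consecutive in the sequence.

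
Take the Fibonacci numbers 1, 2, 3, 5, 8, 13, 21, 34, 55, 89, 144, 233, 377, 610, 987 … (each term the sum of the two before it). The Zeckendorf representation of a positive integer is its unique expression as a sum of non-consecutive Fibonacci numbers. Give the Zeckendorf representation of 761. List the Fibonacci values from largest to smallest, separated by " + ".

610 + 144 + 5 + 2

subtract 610 from 761: 151 remains
subtract 144 from 151: 7 remains
subtract 5 from 7: 2 remains
subtract 2 from 2: 0 remains
So 761 = 610 + 144 + 5 + 2, with no two terms consecutive in the sequence.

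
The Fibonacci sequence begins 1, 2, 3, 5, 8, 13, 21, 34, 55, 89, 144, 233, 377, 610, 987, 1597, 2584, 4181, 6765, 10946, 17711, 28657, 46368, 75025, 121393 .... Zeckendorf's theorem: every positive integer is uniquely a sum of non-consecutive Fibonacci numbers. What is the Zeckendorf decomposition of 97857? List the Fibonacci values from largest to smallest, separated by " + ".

75025 + 17711 + 4181 + 610 + 233 + 89 + 8

take 75025 (≤ 97857); 97857 − 75025 = 22832
take 17711 (≤ 22832); 22832 − 17711 = 5121
take 4181 (≤ 5121); 5121 − 4181 = 940
take 610 (≤ 940); 940 − 610 = 330
take 233 (≤ 330); 330 − 233 = 97
take 89 (≤ 97); 97 − 89 = 8
take 8 (≤ 8); 8 − 8 = 0
So 97857 = 75025 + 17711 + 4181 + 610 + 233 + 89 + 8, with no two terms consecutive in the sequence.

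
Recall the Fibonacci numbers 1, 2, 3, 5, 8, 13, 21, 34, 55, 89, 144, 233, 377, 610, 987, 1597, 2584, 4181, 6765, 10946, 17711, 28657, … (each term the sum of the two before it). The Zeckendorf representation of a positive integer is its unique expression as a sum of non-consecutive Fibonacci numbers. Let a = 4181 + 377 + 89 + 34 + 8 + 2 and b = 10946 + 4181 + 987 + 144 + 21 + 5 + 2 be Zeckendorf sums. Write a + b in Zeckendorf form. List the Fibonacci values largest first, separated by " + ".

17711 + 2584 + 610 + 55 + 13 + 3 + 1

The two numbers are 4691 and 16286, so their sum is 20977.
Greedy algorithm:
20977: greatest Fibonacci not exceeding it is 17711, leaving 3266
3266: greatest Fibonacci not exceeding it is 2584, leaving 682
682: greatest Fibonacci not exceeding it is 610, leaving 72
72: greatest Fibonacci not exceeding it is 55, leaving 17
17: greatest Fibonacci not exceeding it is 13, leaving 4
4: greatest Fibonacci not exceeding it is 3, leaving 1
1: greatest Fibonacci not exceeding it is 1, leaving 0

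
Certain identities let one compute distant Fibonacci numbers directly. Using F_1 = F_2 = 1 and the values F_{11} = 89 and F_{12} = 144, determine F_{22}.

By the doubling identity F_{2k} = F_k(2F_{k+1} − F_k): F_{22} = 89·(2·144 − 89) = 89·199 = 17711.

17711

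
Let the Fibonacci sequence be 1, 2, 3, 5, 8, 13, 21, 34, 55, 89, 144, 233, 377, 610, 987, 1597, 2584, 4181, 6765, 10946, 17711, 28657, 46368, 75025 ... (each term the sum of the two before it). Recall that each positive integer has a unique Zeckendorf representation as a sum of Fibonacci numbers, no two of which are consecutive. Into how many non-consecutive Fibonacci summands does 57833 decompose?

8

Greedily peel off the largest Fibonacci term at each step:
largest Fibonacci ≤ 57833 is 46368; 57833 − 46368 = 11465
largest Fibonacci ≤ 11465 is 10946; 11465 − 10946 = 519
largest Fibonacci ≤ 519 is 377; 519 − 377 = 142
largest Fibonacci ≤ 142 is 89; 142 − 89 = 53
largest Fibonacci ≤ 53 is 34; 53 − 34 = 19
largest Fibonacci ≤ 19 is 13; 19 − 13 = 6
largest Fibonacci ≤ 6 is 5; 6 − 5 = 1
largest Fibonacci ≤ 1 is 1; 1 − 1 = 0
57833 = 46368 + 10946 + 377 + 89 + 34 + 13 + 5 + 1, which has 8 terms.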